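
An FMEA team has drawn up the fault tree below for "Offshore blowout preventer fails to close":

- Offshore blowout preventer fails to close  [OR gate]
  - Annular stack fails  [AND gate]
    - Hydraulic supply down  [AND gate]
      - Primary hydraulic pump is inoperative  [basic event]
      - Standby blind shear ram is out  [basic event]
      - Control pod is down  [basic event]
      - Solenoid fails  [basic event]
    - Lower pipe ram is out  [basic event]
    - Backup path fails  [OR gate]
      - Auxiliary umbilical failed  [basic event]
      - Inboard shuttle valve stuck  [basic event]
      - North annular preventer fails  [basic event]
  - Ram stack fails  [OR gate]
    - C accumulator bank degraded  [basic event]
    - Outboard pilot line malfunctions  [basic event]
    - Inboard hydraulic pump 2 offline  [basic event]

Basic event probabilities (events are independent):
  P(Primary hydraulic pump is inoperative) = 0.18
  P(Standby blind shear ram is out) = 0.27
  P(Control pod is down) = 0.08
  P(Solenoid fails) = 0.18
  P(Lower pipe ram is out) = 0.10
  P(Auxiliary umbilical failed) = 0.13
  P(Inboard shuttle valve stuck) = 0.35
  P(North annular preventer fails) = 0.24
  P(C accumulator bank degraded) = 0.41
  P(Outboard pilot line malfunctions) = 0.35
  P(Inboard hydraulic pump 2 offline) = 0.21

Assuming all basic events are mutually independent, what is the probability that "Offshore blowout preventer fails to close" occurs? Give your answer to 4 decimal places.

0.6970

P(Hydraulic supply down) [AND] = 0.18 × 0.27 × 0.08 × 0.18 = 0.000700
P(Backup path fails) [OR] = 1 − (1−0.13) × (1−0.35) × (1−0.24) = 0.570220
P(Annular stack fails) [AND] = 0.000700 × 0.10 × 0.570220 = 0.000040
P(Ram stack fails) [OR] = 1 − (1−0.41) × (1−0.35) × (1−0.21) = 0.697035
P(Offshore blowout preventer fails to close) [OR] = 1 − (1−0.000040) × (1−0.697035) = 0.697047
Rounded to 4 decimal places: P(Offshore blowout preventer fails to close) ≈ 0.6970.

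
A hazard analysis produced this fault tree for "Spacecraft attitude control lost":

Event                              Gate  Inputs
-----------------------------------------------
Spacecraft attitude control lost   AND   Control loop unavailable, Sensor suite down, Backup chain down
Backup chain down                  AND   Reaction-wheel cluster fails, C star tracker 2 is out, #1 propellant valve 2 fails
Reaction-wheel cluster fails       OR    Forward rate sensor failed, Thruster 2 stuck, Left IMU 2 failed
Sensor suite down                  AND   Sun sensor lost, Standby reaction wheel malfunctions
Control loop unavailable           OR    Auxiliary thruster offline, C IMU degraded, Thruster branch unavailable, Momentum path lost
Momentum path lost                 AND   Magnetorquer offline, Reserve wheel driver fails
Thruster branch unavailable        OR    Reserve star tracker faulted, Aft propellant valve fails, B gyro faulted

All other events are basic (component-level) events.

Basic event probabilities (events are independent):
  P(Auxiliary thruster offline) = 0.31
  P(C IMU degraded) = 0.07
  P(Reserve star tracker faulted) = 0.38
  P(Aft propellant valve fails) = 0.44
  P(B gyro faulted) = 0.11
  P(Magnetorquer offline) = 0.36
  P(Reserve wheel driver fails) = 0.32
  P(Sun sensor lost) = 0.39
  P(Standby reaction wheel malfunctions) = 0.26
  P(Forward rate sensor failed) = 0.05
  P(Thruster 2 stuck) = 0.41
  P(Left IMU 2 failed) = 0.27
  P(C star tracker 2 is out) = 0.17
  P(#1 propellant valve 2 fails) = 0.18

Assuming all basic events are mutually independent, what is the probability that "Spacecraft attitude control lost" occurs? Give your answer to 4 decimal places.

P(Thruster branch unavailable) [OR] = 1 − (1−0.38) × (1−0.44) × (1−0.11) = 0.690992
P(Momentum path lost) [AND] = 0.36 × 0.32 = 0.115200
P(Control loop unavailable) [OR] = 1 − (1−0.31) × (1−0.07) × (1−0.690992) × (1−0.115200) = 0.824553
P(Sensor suite down) [AND] = 0.39 × 0.26 = 0.101400
P(Reaction-wheel cluster fails) [OR] = 1 − (1−0.05) × (1−0.41) × (1−0.27) = 0.590835
P(Backup chain down) [AND] = 0.590835 × 0.17 × 0.18 = 0.018080
P(Spacecraft attitude control lost) [AND] = 0.824553 × 0.101400 × 0.018080 = 0.001512
Rounded to 4 decimal places: P(Spacecraft attitude control lost) ≈ 0.0015.

0.0015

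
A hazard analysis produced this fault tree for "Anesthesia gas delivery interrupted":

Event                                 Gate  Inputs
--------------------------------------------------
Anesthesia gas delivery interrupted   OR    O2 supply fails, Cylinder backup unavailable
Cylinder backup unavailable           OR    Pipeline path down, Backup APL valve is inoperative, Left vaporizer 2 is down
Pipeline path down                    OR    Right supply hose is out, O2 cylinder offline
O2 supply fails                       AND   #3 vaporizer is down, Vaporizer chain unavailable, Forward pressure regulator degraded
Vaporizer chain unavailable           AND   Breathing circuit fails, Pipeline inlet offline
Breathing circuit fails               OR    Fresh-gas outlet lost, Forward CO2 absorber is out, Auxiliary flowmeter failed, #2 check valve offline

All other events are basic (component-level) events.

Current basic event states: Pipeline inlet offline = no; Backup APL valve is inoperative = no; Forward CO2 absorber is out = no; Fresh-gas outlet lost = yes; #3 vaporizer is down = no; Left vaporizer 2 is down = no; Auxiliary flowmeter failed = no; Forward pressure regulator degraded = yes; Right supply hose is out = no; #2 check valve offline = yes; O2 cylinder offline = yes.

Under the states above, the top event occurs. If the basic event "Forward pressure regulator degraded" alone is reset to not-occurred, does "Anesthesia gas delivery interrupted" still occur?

Yes

Counterfactual: set "Forward pressure regulator degraded" to not occurred.
Breathing circuit fails [OR]: Fresh-gas outlet lost=occurs, Forward CO2 absorber is out=not, Auxiliary flowmeter failed=not, #2 check valve offline=occurs → at least one input occurs → occurs.
Vaporizer chain unavailable [AND]: Breathing circuit fails=occurs, Pipeline inlet offline=not → not all inputs occur → does not occur.
O2 supply fails [AND]: #3 vaporizer is down=not, Vaporizer chain unavailable=not, Forward pressure regulator degraded=not → not all inputs occur → does not occur.
Pipeline path down [OR]: Right supply hose is out=not, O2 cylinder offline=occurs → at least one input occurs → occurs.
Cylinder backup unavailable [OR]: Pipeline path down=occurs, Backup APL valve is inoperative=not, Left vaporizer 2 is down=not → at least one input occurs → occurs.
Anesthesia gas delivery interrupted [OR]: O2 supply fails=not, Cylinder backup unavailable=occurs → at least one input occurs → occurs.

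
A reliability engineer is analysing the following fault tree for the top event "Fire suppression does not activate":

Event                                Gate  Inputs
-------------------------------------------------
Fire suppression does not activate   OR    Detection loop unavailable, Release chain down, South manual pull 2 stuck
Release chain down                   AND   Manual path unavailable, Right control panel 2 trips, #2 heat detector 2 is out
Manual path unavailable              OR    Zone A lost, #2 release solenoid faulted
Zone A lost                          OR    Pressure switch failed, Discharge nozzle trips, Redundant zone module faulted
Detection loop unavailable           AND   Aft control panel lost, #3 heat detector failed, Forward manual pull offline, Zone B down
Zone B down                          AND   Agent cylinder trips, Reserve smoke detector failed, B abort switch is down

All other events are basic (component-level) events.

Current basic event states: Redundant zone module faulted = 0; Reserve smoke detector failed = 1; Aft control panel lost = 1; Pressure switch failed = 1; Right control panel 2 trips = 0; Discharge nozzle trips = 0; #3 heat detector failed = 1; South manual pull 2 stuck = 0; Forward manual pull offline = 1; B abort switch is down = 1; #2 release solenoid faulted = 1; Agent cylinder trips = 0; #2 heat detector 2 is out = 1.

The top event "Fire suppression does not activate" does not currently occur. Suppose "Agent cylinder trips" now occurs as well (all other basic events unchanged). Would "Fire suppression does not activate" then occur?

Counterfactual: set "Agent cylinder trips" to occurred.
Zone B down [AND]: Agent cylinder trips=occurs, Reserve smoke detector failed=occurs, B abort switch is down=occurs → all inputs occur → occurs.
Detection loop unavailable [AND]: Aft control panel lost=occurs, #3 heat detector failed=occurs, Forward manual pull offline=occurs, Zone B down=occurs → all inputs occur → occurs.
Zone A lost [OR]: Pressure switch failed=occurs, Discharge nozzle trips=not, Redundant zone module faulted=not → at least one input occurs → occurs.
Manual path unavailable [OR]: Zone A lost=occurs, #2 release solenoid faulted=occurs → at least one input occurs → occurs.
Release chain down [AND]: Manual path unavailable=occurs, Right control panel 2 trips=not, #2 heat detector 2 is out=occurs → not all inputs occur → does not occur.
Fire suppression does not activate [OR]: Detection loop unavailable=occurs, Release chain down=not, South manual pull 2 stuck=not → at least one input occurs → occurs.

Yes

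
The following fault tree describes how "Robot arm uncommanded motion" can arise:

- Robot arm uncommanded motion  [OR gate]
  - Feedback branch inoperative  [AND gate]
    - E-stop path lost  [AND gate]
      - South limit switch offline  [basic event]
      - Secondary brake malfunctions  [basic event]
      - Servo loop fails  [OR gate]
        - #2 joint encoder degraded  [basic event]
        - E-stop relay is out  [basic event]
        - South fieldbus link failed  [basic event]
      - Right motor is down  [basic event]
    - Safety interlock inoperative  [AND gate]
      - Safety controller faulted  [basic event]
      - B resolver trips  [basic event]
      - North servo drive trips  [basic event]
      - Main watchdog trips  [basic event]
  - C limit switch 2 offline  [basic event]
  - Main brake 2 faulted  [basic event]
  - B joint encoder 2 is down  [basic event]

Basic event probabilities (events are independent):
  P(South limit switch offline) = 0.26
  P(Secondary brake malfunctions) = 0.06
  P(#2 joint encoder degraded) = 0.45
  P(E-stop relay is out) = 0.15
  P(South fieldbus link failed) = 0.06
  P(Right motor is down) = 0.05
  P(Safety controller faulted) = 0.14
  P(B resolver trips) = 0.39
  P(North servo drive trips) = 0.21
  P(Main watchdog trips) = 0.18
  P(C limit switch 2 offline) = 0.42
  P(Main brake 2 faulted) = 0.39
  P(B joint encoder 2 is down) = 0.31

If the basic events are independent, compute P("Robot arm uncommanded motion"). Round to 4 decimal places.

P(Servo loop fails) [OR] = 1 − (1−0.45) × (1−0.15) × (1−0.06) = 0.560550
P(E-stop path lost) [AND] = 0.26 × 0.06 × 0.560550 × 0.05 = 0.000437
P(Safety interlock inoperative) [AND] = 0.14 × 0.39 × 0.21 × 0.18 = 0.002064
P(Feedback branch inoperative) [AND] = 0.000437 × 0.002064 = 0.000001
P(Robot arm uncommanded motion) [OR] = 1 − (1−0.000001) × (1−0.42) × (1−0.39) × (1−0.31) = 0.755878
Rounded to 4 decimal places: P(Robot arm uncommanded motion) ≈ 0.7559.

0.7559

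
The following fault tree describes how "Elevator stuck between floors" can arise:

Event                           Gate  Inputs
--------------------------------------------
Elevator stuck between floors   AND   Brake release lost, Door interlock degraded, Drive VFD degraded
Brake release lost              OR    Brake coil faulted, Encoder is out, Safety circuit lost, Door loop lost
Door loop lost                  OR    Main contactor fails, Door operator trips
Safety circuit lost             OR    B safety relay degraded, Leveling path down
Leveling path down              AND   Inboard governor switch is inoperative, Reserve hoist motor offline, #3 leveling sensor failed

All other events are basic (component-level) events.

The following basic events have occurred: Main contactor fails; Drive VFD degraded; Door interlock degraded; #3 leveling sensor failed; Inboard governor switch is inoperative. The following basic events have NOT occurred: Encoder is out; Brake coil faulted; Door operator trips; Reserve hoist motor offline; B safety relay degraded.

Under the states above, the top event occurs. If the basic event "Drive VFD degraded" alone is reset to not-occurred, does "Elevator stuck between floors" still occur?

No

Counterfactual: set "Drive VFD degraded" to not occurred.
Leveling path down [AND]: Inboard governor switch is inoperative=occurs, Reserve hoist motor offline=not, #3 leveling sensor failed=occurs → not all inputs occur → does not occur.
Safety circuit lost [OR]: B safety relay degraded=not, Leveling path down=not → no input occurs → does not occur.
Door loop lost [OR]: Main contactor fails=occurs, Door operator trips=not → at least one input occurs → occurs.
Brake release lost [OR]: Brake coil faulted=not, Encoder is out=not, Safety circuit lost=not, Door loop lost=occurs → at least one input occurs → occurs.
Elevator stuck between floors [AND]: Brake release lost=occurs, Door interlock degraded=occurs, Drive VFD degraded=not → not all inputs occur → does not occur.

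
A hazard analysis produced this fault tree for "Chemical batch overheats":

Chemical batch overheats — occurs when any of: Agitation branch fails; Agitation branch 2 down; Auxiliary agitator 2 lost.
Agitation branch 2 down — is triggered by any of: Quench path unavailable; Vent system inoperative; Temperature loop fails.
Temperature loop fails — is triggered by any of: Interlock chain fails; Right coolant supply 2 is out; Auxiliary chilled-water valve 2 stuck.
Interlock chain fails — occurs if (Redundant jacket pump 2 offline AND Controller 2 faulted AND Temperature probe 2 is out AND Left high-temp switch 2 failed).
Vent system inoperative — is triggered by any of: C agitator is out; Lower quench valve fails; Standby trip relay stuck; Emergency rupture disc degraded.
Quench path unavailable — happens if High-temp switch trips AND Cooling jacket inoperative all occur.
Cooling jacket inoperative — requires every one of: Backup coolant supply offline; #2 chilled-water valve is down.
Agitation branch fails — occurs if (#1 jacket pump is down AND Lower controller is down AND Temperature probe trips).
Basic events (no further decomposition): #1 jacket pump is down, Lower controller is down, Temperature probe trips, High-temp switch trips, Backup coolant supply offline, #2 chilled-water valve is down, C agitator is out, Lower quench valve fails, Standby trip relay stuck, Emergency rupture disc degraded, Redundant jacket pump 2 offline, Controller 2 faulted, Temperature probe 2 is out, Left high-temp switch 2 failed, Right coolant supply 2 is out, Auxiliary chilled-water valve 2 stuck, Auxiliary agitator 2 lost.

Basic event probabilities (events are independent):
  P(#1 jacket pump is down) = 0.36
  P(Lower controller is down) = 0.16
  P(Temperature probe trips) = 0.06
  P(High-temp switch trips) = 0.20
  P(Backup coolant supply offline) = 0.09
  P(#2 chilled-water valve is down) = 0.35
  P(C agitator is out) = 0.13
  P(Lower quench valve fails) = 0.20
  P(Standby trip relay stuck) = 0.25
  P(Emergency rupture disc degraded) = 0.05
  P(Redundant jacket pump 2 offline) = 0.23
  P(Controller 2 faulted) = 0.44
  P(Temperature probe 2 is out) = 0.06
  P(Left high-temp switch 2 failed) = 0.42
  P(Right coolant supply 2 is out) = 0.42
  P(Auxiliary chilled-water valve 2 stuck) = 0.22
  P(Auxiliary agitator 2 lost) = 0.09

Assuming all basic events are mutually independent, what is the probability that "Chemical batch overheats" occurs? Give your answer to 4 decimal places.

P(Agitation branch fails) [AND] = 0.36 × 0.16 × 0.06 = 0.003456
P(Cooling jacket inoperative) [AND] = 0.09 × 0.35 = 0.031500
P(Quench path unavailable) [AND] = 0.20 × 0.031500 = 0.006300
P(Vent system inoperative) [OR] = 1 − (1−0.13) × (1−0.20) × (1−0.25) × (1−0.05) = 0.504100
P(Interlock chain fails) [AND] = 0.23 × 0.44 × 0.06 × 0.42 = 0.002550
P(Temperature loop fails) [OR] = 1 − (1−0.002550) × (1−0.42) × (1−0.22) = 0.548754
P(Agitation branch 2 down) [OR] = 1 − (1−0.006300) × (1−0.504100) × (1−0.548754) = 0.777637
P(Chemical batch overheats) [OR] = 1 − (1−0.003456) × (1−0.777637) × (1−0.09) = 0.798349
Rounded to 4 decimal places: P(Chemical batch overheats) ≈ 0.7983.

0.7983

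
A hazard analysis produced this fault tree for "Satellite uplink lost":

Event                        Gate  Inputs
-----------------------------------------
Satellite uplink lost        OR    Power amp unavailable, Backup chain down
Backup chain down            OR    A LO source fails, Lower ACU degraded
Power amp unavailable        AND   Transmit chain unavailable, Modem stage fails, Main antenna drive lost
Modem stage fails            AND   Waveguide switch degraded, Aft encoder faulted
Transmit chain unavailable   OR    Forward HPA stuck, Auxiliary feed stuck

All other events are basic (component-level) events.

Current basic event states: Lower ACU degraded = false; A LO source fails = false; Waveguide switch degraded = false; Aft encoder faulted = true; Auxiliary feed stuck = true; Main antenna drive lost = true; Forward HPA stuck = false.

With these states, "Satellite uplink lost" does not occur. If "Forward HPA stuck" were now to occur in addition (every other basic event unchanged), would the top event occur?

Counterfactual: set "Forward HPA stuck" to occurred.
Transmit chain unavailable [OR]: Forward HPA stuck=occurs, Auxiliary feed stuck=occurs → at least one input occurs → occurs.
Modem stage fails [AND]: Waveguide switch degraded=not, Aft encoder faulted=occurs → not all inputs occur → does not occur.
Power amp unavailable [AND]: Transmit chain unavailable=occurs, Modem stage fails=not, Main antenna drive lost=occurs → not all inputs occur → does not occur.
Backup chain down [OR]: A LO source fails=not, Lower ACU degraded=not → no input occurs → does not occur.
Satellite uplink lost [OR]: Power amp unavailable=not, Backup chain down=not → no input occurs → does not occur.

No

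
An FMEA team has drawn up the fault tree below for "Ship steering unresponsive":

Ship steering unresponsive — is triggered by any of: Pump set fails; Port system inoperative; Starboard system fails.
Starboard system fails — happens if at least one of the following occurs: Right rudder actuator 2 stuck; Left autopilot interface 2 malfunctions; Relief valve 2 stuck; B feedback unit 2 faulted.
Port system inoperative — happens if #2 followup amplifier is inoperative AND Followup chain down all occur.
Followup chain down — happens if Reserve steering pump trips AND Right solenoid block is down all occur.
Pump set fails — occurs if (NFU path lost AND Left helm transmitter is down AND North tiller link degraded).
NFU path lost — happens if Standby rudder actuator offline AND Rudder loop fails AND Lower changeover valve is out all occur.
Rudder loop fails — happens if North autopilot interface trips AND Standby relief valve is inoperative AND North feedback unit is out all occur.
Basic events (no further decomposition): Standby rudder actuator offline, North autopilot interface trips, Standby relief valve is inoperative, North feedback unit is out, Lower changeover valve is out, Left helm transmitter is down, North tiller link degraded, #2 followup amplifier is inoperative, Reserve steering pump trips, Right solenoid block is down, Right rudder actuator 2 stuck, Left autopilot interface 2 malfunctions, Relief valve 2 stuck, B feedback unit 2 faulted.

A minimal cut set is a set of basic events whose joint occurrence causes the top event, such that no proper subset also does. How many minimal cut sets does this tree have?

6

Rudder loop fails [AND]: one cut set from each child combined → 1 × 1 × 1 = 1 cut set(s).
NFU path lost [AND]: one cut set from each child combined → 1 × 1 × 1 = 1 cut set(s).
Pump set fails [AND]: one cut set from each child combined → 1 × 1 × 1 = 1 cut set(s).
Followup chain down [AND]: one cut set from each child combined → 1 × 1 = 1 cut set(s).
Port system inoperative [AND]: one cut set from each child combined → 1 × 1 = 1 cut set(s).
Starboard system fails [OR]: union of children's cut sets → 4 cut set(s).
Ship steering unresponsive [OR]: union of children's cut sets → 6 cut set(s).
Minimal cut sets: {Left helm transmitter is down, Lower changeover valve is out, North autopilot interface trips, North feedback unit is out, North tiller link degraded, Standby relief valve is inoperative, Standby rudder actuator offline}; {#2 followup amplifier is inoperative, Reserve steering pump trips, Right solenoid block is down}; {Right rudder actuator 2 stuck}; {Left autopilot interface 2 malfunctions}; {Relief valve 2 stuck}; {B feedback unit 2 faulted}.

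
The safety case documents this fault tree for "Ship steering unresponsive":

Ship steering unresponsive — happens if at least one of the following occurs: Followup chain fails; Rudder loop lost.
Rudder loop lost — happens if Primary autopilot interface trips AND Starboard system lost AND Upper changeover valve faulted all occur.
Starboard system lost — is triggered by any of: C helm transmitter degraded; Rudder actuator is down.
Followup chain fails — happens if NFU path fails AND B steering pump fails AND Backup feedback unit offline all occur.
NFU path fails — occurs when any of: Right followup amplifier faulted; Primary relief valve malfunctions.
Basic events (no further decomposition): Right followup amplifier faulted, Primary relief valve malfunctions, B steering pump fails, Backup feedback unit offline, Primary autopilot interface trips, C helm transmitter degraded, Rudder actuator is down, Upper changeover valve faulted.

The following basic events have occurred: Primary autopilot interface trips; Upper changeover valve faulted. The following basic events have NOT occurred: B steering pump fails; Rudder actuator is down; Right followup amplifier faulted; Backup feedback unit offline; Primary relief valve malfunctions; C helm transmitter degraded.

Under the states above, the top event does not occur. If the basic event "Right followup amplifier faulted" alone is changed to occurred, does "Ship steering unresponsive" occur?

Counterfactual: set "Right followup amplifier faulted" to occurred.
NFU path fails [OR]: Right followup amplifier faulted=occurs, Primary relief valve malfunctions=not → at least one input occurs → occurs.
Followup chain fails [AND]: NFU path fails=occurs, B steering pump fails=not, Backup feedback unit offline=not → not all inputs occur → does not occur.
Starboard system lost [OR]: C helm transmitter degraded=not, Rudder actuator is down=not → no input occurs → does not occur.
Rudder loop lost [AND]: Primary autopilot interface trips=occurs, Starboard system lost=not, Upper changeover valve faulted=occurs → not all inputs occur → does not occur.
Ship steering unresponsive [OR]: Followup chain fails=not, Rudder loop lost=not → no input occurs → does not occur.

No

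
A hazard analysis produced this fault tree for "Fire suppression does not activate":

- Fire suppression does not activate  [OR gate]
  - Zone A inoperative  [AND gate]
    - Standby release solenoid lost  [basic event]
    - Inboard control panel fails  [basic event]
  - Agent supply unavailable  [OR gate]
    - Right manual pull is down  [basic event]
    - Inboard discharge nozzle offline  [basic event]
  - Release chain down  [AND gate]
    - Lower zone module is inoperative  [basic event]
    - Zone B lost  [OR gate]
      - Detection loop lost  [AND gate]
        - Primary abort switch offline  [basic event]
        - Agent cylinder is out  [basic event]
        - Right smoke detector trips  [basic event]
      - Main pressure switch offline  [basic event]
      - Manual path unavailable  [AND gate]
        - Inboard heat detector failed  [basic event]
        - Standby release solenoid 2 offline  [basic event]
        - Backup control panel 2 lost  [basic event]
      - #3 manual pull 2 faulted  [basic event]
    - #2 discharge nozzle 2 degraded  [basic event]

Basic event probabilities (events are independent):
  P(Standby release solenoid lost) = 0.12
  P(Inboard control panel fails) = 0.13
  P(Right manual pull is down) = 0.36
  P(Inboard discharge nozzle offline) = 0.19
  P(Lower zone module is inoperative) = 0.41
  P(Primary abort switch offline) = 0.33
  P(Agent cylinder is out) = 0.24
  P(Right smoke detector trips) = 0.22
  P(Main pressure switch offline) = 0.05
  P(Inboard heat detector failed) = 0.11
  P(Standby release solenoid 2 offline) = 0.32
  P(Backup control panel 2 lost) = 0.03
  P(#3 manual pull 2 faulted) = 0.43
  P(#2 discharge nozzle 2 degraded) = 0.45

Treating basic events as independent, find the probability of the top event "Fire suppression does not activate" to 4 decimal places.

0.5338

P(Zone A inoperative) [AND] = 0.12 × 0.13 = 0.015600
P(Agent supply unavailable) [OR] = 1 − (1−0.36) × (1−0.19) = 0.481600
P(Detection loop lost) [AND] = 0.33 × 0.24 × 0.22 = 0.017424
P(Manual path unavailable) [AND] = 0.11 × 0.32 × 0.03 = 0.001056
P(Zone B lost) [OR] = 1 − (1−0.017424) × (1−0.05) × (1−0.001056) × (1−0.43) = 0.468497
P(Release chain down) [AND] = 0.41 × 0.468497 × 0.45 = 0.086438
P(Fire suppression does not activate) [OR] = 1 − (1−0.015600) × (1−0.481600) × (1−0.086438) = 0.533797
Rounded to 4 decimal places: P(Fire suppression does not activate) ≈ 0.5338.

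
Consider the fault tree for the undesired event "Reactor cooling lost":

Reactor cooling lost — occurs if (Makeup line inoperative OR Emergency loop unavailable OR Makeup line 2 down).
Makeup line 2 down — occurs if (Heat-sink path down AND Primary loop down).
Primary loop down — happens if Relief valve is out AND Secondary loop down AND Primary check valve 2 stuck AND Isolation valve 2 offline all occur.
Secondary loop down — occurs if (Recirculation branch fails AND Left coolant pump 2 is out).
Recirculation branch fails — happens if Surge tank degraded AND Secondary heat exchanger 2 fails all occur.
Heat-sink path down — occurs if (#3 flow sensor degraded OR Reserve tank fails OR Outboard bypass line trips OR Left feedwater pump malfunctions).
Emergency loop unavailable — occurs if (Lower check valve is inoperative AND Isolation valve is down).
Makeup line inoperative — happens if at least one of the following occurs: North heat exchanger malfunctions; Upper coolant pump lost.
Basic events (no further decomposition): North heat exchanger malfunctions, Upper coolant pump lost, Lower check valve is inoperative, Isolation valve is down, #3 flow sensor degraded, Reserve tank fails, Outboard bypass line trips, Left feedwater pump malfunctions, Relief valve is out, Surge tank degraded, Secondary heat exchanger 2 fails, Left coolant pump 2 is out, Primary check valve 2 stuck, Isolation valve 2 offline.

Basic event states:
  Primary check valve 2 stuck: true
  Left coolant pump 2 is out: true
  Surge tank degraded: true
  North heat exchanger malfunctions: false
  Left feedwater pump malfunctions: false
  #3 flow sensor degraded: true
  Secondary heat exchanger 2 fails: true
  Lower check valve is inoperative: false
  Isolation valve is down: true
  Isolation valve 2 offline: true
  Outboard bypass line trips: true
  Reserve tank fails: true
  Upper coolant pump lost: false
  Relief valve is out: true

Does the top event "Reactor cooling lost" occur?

Makeup line inoperative [OR]: North heat exchanger malfunctions=not, Upper coolant pump lost=not → no input occurs → does not occur.
Emergency loop unavailable [AND]: Lower check valve is inoperative=not, Isolation valve is down=occurs → not all inputs occur → does not occur.
Heat-sink path down [OR]: #3 flow sensor degraded=occurs, Reserve tank fails=occurs, Outboard bypass line trips=occurs, Left feedwater pump malfunctions=not → at least one input occurs → occurs.
Recirculation branch fails [AND]: Surge tank degraded=occurs, Secondary heat exchanger 2 fails=occurs → all inputs occur → occurs.
Secondary loop down [AND]: Recirculation branch fails=occurs, Left coolant pump 2 is out=occurs → all inputs occur → occurs.
Primary loop down [AND]: Relief valve is out=occurs, Secondary loop down=occurs, Primary check valve 2 stuck=occurs, Isolation valve 2 offline=occurs → all inputs occur → occurs.
Makeup line 2 down [AND]: Heat-sink path down=occurs, Primary loop down=occurs → all inputs occur → occurs.
Reactor cooling lost [OR]: Makeup line inoperative=not, Emergency loop unavailable=not, Makeup line 2 down=occurs → at least one input occurs → occurs.

Yes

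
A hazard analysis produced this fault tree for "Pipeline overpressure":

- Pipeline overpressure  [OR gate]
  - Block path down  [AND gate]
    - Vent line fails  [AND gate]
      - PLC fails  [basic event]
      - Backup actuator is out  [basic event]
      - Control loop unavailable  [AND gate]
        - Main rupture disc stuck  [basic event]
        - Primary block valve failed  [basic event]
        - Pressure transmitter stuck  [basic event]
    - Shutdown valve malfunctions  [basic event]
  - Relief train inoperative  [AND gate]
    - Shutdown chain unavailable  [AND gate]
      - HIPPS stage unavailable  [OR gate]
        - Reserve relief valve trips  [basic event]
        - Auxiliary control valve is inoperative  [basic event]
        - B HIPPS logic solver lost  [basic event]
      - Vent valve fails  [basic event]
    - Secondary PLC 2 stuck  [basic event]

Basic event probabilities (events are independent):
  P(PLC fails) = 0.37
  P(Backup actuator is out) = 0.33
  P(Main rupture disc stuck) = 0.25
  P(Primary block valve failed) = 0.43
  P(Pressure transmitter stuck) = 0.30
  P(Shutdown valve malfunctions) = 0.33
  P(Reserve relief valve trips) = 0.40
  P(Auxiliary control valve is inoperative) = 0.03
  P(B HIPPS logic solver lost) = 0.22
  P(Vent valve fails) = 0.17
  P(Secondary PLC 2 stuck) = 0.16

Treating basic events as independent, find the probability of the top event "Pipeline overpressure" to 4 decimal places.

0.0161

P(Control loop unavailable) [AND] = 0.25 × 0.43 × 0.30 = 0.032250
P(Vent line fails) [AND] = 0.37 × 0.33 × 0.032250 = 0.003938
P(Block path down) [AND] = 0.003938 × 0.33 = 0.001300
P(HIPPS stage unavailable) [OR] = 1 − (1−0.40) × (1−0.03) × (1−0.22) = 0.546040
P(Shutdown chain unavailable) [AND] = 0.546040 × 0.17 = 0.092827
P(Relief train inoperative) [AND] = 0.092827 × 0.16 = 0.014852
P(Pipeline overpressure) [OR] = 1 − (1−0.001300) × (1−0.014852) = 0.016133
Rounded to 4 decimal places: P(Pipeline overpressure) ≈ 0.0161.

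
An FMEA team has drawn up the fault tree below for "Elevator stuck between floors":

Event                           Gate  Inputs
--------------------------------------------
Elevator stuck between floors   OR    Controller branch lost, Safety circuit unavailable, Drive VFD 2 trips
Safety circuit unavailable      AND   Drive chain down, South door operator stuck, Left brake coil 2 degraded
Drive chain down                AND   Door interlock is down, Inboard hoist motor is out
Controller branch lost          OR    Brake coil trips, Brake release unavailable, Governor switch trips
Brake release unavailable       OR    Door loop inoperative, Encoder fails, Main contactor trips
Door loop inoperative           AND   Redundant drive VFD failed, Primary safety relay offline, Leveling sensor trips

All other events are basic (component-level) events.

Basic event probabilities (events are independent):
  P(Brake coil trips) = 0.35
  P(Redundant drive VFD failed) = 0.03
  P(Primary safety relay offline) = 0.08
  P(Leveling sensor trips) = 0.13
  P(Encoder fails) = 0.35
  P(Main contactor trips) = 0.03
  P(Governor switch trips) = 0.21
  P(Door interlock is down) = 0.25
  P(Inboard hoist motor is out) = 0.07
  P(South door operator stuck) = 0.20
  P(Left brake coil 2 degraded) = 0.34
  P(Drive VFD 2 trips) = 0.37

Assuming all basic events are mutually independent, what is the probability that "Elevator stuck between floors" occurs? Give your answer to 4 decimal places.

0.7963

P(Door loop inoperative) [AND] = 0.03 × 0.08 × 0.13 = 0.000312
P(Brake release unavailable) [OR] = 1 − (1−0.000312) × (1−0.35) × (1−0.03) = 0.369697
P(Controller branch lost) [OR] = 1 − (1−0.35) × (1−0.369697) × (1−0.21) = 0.676339
P(Drive chain down) [AND] = 0.25 × 0.07 = 0.017500
P(Safety circuit unavailable) [AND] = 0.017500 × 0.20 × 0.34 = 0.001190
P(Elevator stuck between floors) [OR] = 1 − (1−0.676339) × (1−0.001190) × (1−0.37) = 0.796336
Rounded to 4 decimal places: P(Elevator stuck between floors) ≈ 0.7963.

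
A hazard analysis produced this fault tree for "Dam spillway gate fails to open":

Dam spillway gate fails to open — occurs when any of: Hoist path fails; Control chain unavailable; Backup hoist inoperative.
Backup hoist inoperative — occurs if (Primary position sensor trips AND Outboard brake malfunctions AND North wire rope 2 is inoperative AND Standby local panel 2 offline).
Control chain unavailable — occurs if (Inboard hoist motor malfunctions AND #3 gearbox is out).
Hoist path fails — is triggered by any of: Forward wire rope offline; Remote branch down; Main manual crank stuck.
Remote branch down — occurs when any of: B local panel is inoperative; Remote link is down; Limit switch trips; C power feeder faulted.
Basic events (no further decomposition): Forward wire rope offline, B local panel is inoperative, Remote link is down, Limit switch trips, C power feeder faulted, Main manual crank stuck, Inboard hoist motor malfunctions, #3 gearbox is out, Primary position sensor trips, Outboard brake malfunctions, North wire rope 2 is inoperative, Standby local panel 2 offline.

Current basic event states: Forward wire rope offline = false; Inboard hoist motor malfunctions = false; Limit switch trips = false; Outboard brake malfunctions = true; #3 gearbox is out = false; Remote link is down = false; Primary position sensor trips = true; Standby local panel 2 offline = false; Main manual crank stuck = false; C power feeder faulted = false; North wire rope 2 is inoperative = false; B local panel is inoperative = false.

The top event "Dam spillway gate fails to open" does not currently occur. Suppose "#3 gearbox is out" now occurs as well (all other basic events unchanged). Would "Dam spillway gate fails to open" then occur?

No

Counterfactual: set "#3 gearbox is out" to occurred.
Remote branch down [OR]: B local panel is inoperative=not, Remote link is down=not, Limit switch trips=not, C power feeder faulted=not → no input occurs → does not occur.
Hoist path fails [OR]: Forward wire rope offline=not, Remote branch down=not, Main manual crank stuck=not → no input occurs → does not occur.
Control chain unavailable [AND]: Inboard hoist motor malfunctions=not, #3 gearbox is out=occurs → not all inputs occur → does not occur.
Backup hoist inoperative [AND]: Primary position sensor trips=occurs, Outboard brake malfunctions=occurs, North wire rope 2 is inoperative=not, Standby local panel 2 offline=not → not all inputs occur → does not occur.
Dam spillway gate fails to open [OR]: Hoist path fails=not, Control chain unavailable=not, Backup hoist inoperative=not → no input occurs → does not occur.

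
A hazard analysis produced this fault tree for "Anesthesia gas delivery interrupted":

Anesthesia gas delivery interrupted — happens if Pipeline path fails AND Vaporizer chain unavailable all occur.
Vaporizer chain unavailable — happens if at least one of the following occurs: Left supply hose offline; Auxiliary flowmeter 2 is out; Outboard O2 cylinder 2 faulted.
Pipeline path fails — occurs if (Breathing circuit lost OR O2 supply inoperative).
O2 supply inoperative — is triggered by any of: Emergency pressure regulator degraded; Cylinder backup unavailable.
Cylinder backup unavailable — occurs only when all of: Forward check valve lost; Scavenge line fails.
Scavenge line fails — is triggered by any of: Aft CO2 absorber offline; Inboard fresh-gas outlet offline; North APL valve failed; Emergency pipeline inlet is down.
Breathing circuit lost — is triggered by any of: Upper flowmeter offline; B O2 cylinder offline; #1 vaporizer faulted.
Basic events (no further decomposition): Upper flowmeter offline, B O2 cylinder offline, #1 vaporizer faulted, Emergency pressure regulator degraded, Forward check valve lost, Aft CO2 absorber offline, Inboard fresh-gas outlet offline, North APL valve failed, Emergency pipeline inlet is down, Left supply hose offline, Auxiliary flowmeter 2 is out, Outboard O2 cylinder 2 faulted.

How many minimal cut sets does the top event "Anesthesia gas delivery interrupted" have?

24

Breathing circuit lost [OR]: union of children's cut sets → 3 cut set(s).
Scavenge line fails [OR]: union of children's cut sets → 4 cut set(s).
Cylinder backup unavailable [AND]: one cut set from each child combined → 1 × 4 = 4 cut set(s).
O2 supply inoperative [OR]: union of children's cut sets → 5 cut set(s).
Pipeline path fails [OR]: union of children's cut sets → 8 cut set(s).
Vaporizer chain unavailable [OR]: union of children's cut sets → 3 cut set(s).
Anesthesia gas delivery interrupted [AND]: one cut set from each child combined → 8 × 3 = 24 cut set(s).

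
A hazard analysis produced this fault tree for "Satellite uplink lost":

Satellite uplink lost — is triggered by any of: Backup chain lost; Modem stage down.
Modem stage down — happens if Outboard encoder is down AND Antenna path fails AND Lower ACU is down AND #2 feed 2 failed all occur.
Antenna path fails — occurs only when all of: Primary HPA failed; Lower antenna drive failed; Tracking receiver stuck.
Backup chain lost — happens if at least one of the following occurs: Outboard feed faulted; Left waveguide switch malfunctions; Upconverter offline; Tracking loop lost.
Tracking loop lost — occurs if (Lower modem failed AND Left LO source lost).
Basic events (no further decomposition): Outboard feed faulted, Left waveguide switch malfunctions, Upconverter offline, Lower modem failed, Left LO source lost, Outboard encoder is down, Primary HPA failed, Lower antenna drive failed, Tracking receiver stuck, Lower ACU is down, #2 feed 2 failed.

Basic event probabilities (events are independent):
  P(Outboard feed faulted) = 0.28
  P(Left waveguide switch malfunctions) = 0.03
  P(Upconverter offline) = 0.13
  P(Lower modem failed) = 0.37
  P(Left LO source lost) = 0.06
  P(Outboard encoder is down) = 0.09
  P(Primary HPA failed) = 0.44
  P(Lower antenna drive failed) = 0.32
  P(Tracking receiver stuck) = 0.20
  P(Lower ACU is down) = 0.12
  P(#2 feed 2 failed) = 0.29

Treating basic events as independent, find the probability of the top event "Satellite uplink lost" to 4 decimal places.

P(Tracking loop lost) [AND] = 0.37 × 0.06 = 0.022200
P(Backup chain lost) [OR] = 1 − (1−0.28) × (1−0.03) × (1−0.13) × (1−0.022200) = 0.405881
P(Antenna path fails) [AND] = 0.44 × 0.32 × 0.20 = 0.028160
P(Modem stage down) [AND] = 0.09 × 0.028160 × 0.12 × 0.29 = 0.000088
P(Satellite uplink lost) [OR] = 1 − (1−0.405881) × (1−0.000088) = 0.405933
Rounded to 4 decimal places: P(Satellite uplink lost) ≈ 0.4059.

0.4059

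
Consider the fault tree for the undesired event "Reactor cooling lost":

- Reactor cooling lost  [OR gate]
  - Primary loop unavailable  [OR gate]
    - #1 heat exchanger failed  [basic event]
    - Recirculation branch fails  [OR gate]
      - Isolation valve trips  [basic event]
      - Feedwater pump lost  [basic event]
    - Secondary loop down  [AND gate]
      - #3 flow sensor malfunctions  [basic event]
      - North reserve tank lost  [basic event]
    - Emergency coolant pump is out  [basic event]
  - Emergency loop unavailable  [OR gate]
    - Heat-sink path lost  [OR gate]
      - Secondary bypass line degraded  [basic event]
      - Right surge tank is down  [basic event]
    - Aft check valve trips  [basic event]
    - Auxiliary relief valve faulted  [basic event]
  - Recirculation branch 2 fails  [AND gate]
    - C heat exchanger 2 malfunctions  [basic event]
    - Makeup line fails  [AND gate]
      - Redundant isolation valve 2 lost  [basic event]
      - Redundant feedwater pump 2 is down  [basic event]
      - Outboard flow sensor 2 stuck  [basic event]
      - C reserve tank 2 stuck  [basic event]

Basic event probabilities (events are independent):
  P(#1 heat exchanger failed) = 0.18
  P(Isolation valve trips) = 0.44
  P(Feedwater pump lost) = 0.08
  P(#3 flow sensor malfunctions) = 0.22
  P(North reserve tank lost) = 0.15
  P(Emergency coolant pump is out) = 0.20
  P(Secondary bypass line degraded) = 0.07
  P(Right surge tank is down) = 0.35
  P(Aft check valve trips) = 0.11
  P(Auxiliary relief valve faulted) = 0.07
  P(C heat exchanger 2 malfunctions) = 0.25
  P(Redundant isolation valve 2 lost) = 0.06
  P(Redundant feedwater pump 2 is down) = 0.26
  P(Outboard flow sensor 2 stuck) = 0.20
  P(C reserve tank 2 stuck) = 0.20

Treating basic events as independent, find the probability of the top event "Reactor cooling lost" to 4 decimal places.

P(Recirculation branch fails) [OR] = 1 − (1−0.44) × (1−0.08) = 0.484800
P(Secondary loop down) [AND] = 0.22 × 0.15 = 0.033000
P(Primary loop unavailable) [OR] = 1 − (1−0.18) × (1−0.484800) × (1−0.033000) × (1−0.20) = 0.673182
P(Heat-sink path lost) [OR] = 1 − (1−0.07) × (1−0.35) = 0.395500
P(Emergency loop unavailable) [OR] = 1 − (1−0.395500) × (1−0.11) × (1−0.07) = 0.499655
P(Makeup line fails) [AND] = 0.06 × 0.26 × 0.20 × 0.20 = 0.000624
P(Recirculation branch 2 fails) [AND] = 0.25 × 0.000624 = 0.000156
P(Reactor cooling lost) [OR] = 1 − (1−0.673182) × (1−0.499655) × (1−0.000156) = 0.836504
Rounded to 4 decimal places: P(Reactor cooling lost) ≈ 0.8365.

0.8365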